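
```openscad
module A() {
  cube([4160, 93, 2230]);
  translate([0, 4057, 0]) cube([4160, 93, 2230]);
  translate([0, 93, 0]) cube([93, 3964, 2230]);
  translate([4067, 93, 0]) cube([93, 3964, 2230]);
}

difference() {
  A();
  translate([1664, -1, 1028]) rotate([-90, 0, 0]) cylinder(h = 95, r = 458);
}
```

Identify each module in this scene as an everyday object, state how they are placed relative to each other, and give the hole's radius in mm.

The subtracted cylinder has r = 458 mm.

A is a house frame. The house frame has a circular hole through its front wall. The hole's radius is 458 mm.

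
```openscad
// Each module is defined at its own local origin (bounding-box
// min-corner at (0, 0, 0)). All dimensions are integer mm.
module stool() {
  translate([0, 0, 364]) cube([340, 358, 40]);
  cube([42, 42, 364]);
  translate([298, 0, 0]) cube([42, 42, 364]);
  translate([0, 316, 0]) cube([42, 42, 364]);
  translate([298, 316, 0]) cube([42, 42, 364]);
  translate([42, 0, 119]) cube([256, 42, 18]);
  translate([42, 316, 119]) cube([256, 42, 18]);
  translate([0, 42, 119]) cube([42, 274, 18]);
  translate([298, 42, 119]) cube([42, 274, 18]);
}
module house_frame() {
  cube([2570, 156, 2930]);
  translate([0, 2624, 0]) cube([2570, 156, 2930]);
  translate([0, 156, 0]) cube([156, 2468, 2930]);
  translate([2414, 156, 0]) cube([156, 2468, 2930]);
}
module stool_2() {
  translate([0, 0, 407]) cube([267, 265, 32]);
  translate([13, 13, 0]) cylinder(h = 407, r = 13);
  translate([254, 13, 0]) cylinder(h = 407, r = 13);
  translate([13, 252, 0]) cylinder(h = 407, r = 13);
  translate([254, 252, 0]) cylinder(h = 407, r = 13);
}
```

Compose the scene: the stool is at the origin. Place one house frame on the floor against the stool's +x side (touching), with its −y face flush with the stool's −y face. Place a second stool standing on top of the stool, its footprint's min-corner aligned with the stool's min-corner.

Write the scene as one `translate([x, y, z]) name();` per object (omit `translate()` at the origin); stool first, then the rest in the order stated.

stool();
translate([340, 0, 0]) house_frame();
translate([0, 0, 404]) stool_2();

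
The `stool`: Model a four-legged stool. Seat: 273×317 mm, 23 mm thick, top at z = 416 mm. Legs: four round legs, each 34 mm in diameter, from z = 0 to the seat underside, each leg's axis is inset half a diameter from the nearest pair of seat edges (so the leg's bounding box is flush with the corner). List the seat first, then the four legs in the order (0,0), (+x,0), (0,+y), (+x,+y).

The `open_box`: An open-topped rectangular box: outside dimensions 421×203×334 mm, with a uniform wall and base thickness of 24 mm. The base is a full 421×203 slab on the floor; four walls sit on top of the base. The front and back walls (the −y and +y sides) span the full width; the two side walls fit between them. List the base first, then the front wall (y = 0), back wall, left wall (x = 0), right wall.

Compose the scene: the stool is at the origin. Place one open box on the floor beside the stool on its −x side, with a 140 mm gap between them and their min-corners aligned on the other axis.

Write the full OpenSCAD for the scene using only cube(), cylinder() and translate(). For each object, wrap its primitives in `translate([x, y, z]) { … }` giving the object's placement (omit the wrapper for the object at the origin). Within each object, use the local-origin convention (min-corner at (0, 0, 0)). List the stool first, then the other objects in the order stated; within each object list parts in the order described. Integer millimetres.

translate([0, 0, 393]) cube([273, 317, 23]);
translate([17, 17, 0]) cylinder(h = 393, r = 17);
translate([256, 17, 0]) cylinder(h = 393, r = 17);
translate([17, 300, 0]) cylinder(h = 393, r = 17);
translate([256, 300, 0]) cylinder(h = 393, r = 17);
translate([-561, 0, 0]) {
  cube([421, 203, 24]);
  translate([0, 0, 24]) cube([421, 24, 310]);
  translate([0, 179, 24]) cube([421, 24, 310]);
  translate([0, 24, 24]) cube([24, 155, 310]);
  translate([397, 24, 24]) cube([24, 155, 310]);
}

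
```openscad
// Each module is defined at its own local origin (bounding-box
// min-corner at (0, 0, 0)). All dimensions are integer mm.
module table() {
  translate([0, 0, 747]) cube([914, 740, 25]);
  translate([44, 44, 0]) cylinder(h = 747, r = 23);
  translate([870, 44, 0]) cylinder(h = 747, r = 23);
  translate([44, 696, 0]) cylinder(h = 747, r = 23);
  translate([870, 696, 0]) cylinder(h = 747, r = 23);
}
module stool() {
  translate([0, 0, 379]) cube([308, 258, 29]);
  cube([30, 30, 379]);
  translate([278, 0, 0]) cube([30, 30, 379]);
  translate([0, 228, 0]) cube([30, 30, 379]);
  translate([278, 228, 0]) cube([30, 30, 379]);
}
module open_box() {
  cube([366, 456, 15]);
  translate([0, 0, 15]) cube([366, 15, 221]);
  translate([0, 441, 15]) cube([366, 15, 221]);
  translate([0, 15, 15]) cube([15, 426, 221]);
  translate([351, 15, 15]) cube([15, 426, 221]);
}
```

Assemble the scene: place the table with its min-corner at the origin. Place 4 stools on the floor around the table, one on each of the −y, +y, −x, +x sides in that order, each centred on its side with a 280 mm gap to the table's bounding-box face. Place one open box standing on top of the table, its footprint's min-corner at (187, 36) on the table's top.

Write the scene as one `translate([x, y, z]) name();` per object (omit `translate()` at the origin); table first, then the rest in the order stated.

table();
translate([303, -538, 0]) stool();
translate([303, 1020, 0]) stool();
translate([-588, 241, 0]) stool();
translate([1194, 241, 0]) stool();
translate([187, 36, 772]) open_box();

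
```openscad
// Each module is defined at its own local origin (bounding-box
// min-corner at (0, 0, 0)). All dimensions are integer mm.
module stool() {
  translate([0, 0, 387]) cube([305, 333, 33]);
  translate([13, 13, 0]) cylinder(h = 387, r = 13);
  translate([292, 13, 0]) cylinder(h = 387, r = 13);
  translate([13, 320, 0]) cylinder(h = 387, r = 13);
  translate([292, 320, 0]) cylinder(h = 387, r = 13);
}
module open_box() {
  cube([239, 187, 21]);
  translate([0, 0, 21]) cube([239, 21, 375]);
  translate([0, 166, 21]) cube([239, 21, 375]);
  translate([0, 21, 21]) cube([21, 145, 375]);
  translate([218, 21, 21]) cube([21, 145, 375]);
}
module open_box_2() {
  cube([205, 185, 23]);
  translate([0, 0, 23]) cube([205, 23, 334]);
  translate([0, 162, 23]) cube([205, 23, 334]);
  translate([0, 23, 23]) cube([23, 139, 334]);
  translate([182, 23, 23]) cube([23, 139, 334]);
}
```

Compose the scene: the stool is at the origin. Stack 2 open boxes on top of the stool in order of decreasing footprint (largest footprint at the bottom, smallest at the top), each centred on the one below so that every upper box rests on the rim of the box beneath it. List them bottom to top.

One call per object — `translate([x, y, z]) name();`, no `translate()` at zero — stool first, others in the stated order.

stool();
translate([33, 73, 420]) open_box();
translate([50, 74, 816]) open_box_2();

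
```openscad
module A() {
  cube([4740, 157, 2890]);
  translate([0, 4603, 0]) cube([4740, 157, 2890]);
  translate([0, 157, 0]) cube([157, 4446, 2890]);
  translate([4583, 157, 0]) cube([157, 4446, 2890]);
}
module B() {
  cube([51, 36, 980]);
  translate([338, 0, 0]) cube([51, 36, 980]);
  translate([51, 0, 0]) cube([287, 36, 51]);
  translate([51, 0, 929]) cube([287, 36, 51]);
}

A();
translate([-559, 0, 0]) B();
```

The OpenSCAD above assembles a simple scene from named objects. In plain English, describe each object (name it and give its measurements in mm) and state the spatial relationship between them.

A is a box-shaped house frame (walls only): outside footprint 4740×4760 mm, wall height 2890 mm, wall thickness 157 mm. The two y-facing walls run the full x-width; the two x-facing walls fit between the inner faces of the y-facing walls.

B is a rectangular picture frame lying in the x–z plane (depth along y). The opening is 287 mm wide (x) by 878 mm tall (z), surrounded by a border 51 mm wide on all four sides. The frame is 36 mm deep and is made of two full-height vertical stiles with two horizontal rails fitted between them.

The picture frame is on the floor beside the house frame on its −x side.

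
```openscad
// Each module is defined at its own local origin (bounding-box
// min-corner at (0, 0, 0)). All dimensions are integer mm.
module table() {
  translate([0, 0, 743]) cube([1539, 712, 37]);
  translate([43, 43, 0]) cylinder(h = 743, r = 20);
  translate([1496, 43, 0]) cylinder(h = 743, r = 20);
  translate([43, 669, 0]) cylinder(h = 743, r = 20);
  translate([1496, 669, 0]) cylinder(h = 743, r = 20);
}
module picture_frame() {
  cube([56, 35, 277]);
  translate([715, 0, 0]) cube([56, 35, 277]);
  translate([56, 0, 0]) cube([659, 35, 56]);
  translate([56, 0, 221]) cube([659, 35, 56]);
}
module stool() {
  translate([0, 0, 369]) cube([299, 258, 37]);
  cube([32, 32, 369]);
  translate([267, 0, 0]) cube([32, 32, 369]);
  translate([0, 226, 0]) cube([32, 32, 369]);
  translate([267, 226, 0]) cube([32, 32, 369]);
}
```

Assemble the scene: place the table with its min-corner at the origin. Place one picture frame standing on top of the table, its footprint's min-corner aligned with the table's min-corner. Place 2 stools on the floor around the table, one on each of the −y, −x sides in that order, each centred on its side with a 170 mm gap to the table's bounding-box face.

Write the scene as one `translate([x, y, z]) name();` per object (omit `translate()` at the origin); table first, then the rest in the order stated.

table();
translate([0, 0, 780]) picture_frame();
translate([620, -428, 0]) stool();
translate([-469, 227, 0]) stool();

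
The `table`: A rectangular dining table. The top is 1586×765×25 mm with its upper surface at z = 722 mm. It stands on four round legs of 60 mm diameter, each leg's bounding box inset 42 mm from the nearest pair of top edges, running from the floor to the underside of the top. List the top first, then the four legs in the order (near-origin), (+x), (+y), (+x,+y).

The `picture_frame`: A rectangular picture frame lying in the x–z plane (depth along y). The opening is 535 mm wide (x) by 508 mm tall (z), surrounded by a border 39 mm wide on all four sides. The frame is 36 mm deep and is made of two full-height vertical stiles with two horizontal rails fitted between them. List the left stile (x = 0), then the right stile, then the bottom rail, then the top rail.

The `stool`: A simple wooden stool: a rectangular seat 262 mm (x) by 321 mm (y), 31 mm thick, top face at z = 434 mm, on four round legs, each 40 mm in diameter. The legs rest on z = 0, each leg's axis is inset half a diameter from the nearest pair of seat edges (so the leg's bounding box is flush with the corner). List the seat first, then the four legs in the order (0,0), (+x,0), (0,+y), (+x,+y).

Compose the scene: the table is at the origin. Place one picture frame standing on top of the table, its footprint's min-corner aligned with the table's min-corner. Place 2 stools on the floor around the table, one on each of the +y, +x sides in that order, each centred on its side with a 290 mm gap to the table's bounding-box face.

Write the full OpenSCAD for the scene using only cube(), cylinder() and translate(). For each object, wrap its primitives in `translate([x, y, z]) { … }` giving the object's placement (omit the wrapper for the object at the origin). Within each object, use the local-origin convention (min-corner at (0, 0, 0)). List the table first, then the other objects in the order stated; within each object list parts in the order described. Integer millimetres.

translate([0, 0, 697]) cube([1586, 765, 25]);
translate([72, 72, 0]) cylinder(h = 697, r = 30);
translate([1514, 72, 0]) cylinder(h = 697, r = 30);
translate([72, 693, 0]) cylinder(h = 697, r = 30);
translate([1514, 693, 0]) cylinder(h = 697, r = 30);
translate([0, 0, 722]) {
  cube([39, 36, 586]);
  translate([574, 0, 0]) cube([39, 36, 586]);
  translate([39, 0, 0]) cube([535, 36, 39]);
  translate([39, 0, 547]) cube([535, 36, 39]);
}
translate([662, 1055, 0]) {
  translate([0, 0, 403]) cube([262, 321, 31]);
  translate([20, 20, 0]) cylinder(h = 403, r = 20);
  translate([242, 20, 0]) cylinder(h = 403, r = 20);
  translate([20, 301, 0]) cylinder(h = 403, r = 20);
  translate([242, 301, 0]) cylinder(h = 403, r = 20);
}
translate([1876, 222, 0]) {
  translate([0, 0, 403]) cube([262, 321, 31]);
  translate([20, 20, 0]) cylinder(h = 403, r = 20);
  translate([242, 20, 0]) cylinder(h = 403, r = 20);
  translate([20, 301, 0]) cylinder(h = 403, r = 20);
  translate([242, 301, 0]) cylinder(h = 403, r = 20);
}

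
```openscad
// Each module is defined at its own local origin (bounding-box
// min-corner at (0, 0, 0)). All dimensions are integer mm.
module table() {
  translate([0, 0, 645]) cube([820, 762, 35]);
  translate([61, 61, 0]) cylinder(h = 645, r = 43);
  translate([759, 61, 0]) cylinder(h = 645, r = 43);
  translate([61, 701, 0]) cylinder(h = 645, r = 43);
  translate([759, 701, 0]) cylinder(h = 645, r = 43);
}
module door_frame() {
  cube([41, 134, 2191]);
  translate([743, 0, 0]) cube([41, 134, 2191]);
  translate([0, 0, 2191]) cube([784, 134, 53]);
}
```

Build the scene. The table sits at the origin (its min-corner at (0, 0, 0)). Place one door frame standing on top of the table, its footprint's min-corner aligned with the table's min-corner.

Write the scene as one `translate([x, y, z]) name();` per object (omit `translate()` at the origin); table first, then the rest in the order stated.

table();
translate([0, 0, 680]) door_frame();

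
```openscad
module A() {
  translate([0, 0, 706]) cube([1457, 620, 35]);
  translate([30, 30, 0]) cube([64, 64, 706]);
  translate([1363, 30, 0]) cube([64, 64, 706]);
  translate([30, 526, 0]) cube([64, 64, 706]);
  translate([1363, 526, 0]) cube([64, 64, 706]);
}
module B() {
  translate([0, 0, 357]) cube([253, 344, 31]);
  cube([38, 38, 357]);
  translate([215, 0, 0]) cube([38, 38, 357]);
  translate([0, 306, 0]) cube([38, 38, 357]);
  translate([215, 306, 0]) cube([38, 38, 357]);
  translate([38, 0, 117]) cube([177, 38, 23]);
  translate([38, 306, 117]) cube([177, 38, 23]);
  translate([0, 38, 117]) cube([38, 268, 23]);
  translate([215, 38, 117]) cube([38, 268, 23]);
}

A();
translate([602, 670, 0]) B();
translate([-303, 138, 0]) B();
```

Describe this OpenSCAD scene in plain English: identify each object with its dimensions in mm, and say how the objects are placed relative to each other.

A is a table: top 1457 mm (x) × 620 mm (y), 35 mm thick, upper face at z = 741 mm, on four 64×64 mm square legs, each inset 30 mm from the nearest pair of top edges, running from z = 0 to the bottom of the top.

B is a four-legged stool. The seat is 253×344 mm, 31 mm thick, top at z = 388 mm. It stands on four square legs, each 38×38 mm in cross-section, from z = 0 to the seat underside, each flush with a corner of the seat. Four stretchers, 38 mm wide and 23 mm tall, connect adjacent legs with their undersides at z = 117 mm, each running between the inner faces of the legs it joins and aligned with the legs' outer faces on the other axis.

Two stools sit around the table at the +y, −x sides.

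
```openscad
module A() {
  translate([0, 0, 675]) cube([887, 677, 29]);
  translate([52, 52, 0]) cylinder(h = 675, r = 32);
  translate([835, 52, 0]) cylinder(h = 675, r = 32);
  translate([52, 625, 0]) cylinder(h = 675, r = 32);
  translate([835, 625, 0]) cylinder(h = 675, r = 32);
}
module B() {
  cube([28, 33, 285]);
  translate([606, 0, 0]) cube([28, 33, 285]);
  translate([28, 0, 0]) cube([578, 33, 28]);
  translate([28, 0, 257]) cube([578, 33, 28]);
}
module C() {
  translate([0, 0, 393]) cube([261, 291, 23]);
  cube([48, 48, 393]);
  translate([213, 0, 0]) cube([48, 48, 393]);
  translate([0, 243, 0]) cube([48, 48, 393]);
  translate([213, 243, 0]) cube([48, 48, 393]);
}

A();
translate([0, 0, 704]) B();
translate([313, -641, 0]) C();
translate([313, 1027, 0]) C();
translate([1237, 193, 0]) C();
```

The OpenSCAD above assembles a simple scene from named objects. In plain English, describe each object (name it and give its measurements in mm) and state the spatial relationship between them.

A is a table: top 887 mm (x) × 677 mm (y), 29 mm thick, upper face at z = 704 mm, on four round legs of 64 mm diameter, each leg's bounding box inset 20 mm from the nearest pair of top edges, running from z = 0 to the bottom of the top.

B is a rectangular picture frame lying in the x–z plane (depth along y). The opening is 578 mm wide (x) by 229 mm tall (z), surrounded by a border 28 mm wide on all four sides. The frame is 33 mm deep and is made of two full-height vertical stiles with two horizontal rails fitted between them.

C is a four-legged stool. The seat is 261×291 mm, 23 mm thick, top at z = 416 mm. It stands on four square legs, each 48×48 mm in cross-section, from z = 0 to the seat underside, each flush with a corner of the seat.

The picture frame is on top of the table. Three stools sit around the table at the −y, +y, +x sides.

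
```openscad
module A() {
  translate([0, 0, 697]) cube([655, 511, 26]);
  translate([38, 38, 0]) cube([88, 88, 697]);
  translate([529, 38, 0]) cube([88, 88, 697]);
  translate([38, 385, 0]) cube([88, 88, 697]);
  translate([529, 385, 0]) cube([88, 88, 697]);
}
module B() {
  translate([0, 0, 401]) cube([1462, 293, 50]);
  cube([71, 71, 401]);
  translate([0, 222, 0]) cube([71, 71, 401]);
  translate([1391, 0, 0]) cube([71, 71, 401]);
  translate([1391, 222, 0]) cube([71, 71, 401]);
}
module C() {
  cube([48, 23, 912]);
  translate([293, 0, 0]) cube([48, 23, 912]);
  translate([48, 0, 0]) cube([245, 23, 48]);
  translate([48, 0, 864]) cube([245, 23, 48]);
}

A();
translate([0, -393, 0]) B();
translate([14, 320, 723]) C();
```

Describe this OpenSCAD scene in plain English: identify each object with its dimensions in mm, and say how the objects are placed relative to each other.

A is a table: top 655 mm (x) × 511 mm (y), 26 mm thick, upper face at z = 723 mm, on four 88×88 mm square legs, each inset 38 mm from the nearest pair of top edges, running from z = 0 to the bottom of the top.

B is a long wooden bench with a 1462 mm (x) × 293 mm (y) seat, 50 mm thick, its top surface 451 mm above the floor. Four 71 mm square legs at the seat corners, flush with the edges, run from z = 0 to the seat underside.

C is a picture frame with a 245×816 mm rectangular opening (x by z) and a uniform 48 mm border on every side. Frame depth is 23 mm along y. It is built from two vertical stiles running the full outside height and two horizontal rails spanning the gap between the stiles.

The bench is on the floor beside the table on its −y side. The picture frame is on top of the table.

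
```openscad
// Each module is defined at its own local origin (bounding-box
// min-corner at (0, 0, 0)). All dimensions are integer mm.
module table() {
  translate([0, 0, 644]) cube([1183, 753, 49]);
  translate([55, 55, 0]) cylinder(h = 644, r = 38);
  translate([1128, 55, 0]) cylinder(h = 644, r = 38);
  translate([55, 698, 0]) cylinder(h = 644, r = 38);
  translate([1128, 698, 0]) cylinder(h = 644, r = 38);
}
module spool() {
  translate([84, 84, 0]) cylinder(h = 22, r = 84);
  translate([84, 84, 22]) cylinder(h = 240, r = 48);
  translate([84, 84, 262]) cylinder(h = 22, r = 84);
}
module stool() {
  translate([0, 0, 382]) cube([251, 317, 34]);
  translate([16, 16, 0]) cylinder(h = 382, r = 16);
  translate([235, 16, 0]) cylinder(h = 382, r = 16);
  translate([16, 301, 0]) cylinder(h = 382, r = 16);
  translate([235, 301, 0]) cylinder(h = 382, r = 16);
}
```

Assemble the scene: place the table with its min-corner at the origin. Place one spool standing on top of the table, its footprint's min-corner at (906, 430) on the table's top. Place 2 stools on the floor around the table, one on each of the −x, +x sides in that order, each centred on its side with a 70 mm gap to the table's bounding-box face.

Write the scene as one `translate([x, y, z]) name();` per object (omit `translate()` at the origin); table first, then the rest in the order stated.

table();
translate([906, 430, 693]) spool();
translate([-321, 218, 0]) stool();
translate([1253, 218, 0]) stool();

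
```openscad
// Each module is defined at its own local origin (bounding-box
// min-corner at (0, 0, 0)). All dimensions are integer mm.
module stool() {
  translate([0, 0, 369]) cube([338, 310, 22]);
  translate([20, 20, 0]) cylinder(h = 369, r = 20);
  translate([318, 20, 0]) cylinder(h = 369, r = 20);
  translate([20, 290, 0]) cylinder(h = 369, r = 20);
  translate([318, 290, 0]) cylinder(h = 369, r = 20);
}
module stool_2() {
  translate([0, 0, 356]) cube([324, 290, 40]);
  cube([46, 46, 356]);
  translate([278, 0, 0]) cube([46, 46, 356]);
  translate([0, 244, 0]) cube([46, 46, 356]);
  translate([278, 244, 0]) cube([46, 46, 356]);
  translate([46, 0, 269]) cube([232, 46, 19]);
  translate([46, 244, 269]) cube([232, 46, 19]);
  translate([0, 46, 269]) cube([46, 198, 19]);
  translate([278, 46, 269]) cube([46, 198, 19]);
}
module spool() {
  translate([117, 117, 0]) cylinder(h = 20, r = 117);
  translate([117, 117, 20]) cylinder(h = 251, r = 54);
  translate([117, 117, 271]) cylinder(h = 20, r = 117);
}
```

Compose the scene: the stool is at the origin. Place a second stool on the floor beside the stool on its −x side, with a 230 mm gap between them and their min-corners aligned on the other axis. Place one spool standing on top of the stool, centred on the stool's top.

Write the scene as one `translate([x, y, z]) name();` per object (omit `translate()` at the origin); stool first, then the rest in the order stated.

stool();
translate([-554, 0, 0]) stool_2();
translate([52, 38, 391]) spool();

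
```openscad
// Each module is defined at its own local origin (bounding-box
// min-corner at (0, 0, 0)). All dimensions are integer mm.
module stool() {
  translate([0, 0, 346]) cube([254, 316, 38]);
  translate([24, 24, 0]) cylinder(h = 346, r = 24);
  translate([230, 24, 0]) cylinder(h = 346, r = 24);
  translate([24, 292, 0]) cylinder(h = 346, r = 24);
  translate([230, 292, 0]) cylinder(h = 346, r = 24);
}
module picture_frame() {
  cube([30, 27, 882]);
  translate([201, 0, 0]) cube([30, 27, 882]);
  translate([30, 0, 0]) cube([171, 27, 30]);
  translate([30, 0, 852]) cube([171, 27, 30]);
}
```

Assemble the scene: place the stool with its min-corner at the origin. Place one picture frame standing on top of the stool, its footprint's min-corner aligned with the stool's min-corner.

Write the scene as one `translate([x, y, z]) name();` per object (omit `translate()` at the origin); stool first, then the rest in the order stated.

stool();
translate([0, 0, 384]) picture_frame();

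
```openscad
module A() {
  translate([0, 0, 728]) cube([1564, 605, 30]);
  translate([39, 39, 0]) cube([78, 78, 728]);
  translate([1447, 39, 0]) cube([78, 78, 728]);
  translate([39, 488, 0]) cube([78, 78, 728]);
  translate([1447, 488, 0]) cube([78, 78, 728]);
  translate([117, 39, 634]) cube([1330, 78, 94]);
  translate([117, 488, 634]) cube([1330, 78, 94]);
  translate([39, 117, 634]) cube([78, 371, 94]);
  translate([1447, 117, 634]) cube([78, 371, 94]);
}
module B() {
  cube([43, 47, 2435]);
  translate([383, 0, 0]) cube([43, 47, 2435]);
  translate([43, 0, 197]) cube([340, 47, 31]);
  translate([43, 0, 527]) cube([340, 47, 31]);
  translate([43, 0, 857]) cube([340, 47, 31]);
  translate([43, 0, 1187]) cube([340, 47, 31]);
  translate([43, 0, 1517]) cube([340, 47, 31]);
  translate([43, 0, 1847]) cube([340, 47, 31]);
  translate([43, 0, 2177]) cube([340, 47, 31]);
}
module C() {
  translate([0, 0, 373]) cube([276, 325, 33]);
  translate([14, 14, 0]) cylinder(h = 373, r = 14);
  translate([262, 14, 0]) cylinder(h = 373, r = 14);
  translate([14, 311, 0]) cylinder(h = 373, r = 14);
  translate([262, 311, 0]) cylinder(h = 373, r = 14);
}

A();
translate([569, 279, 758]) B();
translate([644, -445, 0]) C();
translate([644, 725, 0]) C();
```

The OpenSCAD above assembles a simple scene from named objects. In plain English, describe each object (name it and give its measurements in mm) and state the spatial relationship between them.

A is a rectangular dining table. The top is 1564×605×30 mm with its upper surface at z = 758 mm. It stands on four 78×78 mm square legs, each inset 39 mm from the nearest pair of top edges, running from the floor to the underside of the top. Four apron rails, 78 mm thick and 94 mm tall, run between adjacent legs with their top edges flush with the underside of the top and their outer faces flush with the legs' outer faces.

B is a wooden ladder with two side rails of 43×47 mm section and 2435 mm height, set 426 mm apart overall. Between them run 7 rectangular rungs (47 mm deep, 31 mm thick), front faces flush with the rails' −y face. The bottom of the first rung is 197 mm above the floor and each subsequent rung is 330 mm higher than the one below.

C is a simple wooden stool: a rectangular seat 276 mm (x) by 325 mm (y), 33 mm thick, top face at z = 406 mm, on four round legs, each 28 mm in diameter. The legs rest on z = 0, each leg's axis is inset half a diameter from the nearest pair of seat edges (so the leg's bounding box is flush with the corner).

The ladder is on top of the table, centred. Two stools sit around the table at the −y, +y sides.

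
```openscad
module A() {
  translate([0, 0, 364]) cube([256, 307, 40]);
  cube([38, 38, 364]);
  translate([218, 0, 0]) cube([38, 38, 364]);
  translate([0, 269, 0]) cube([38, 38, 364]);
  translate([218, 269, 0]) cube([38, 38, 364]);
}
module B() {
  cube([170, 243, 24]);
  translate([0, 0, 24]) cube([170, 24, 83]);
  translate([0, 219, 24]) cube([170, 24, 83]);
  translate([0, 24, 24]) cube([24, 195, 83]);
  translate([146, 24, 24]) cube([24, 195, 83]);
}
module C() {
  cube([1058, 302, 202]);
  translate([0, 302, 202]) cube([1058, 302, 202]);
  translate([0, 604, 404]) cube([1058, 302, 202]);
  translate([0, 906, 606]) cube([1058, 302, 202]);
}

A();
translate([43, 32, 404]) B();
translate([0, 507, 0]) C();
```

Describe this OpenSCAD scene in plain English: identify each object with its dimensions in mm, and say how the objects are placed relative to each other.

A is a four-legged stool. The seat is 256×307 mm, 40 mm thick, top at z = 404 mm. It stands on four square legs, each 38×38 mm in cross-section, from z = 0 to the seat underside, each flush with a corner of the seat.

B is an open-topped rectangular box: outside dimensions 170×243×107 mm, with a uniform wall and base thickness of 24 mm. The base is a full 170×243 slab on the floor; four walls sit on top of the base. The front and back walls (the −y and +y sides) span the full width; the two side walls fit between them.

C is a straight staircase of 4 solid steps. Each step is 1058 mm wide (x), 302 mm deep (y, the going) and 202 mm tall (the rise). The first step rests on the floor; each subsequent step sits one going further in +y and one rise higher in +z, directly behind and above the previous step with no overlap.

The open box is on top of the stool, centred. The staircase is on the floor beside the stool on its +y side.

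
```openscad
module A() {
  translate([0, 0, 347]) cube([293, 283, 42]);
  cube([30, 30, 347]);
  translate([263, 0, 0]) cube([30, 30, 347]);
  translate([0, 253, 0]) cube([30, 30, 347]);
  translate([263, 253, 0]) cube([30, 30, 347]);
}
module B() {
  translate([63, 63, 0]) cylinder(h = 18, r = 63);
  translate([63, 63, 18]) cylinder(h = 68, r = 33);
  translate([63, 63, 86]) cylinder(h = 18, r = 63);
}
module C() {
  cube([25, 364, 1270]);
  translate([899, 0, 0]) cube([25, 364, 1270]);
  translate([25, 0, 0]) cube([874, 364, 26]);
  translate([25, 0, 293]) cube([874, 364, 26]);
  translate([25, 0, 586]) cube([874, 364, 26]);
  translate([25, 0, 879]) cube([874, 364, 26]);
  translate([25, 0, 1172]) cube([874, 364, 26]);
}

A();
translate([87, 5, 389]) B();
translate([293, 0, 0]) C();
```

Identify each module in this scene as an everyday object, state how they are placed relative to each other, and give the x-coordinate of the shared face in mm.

A is a stool. B is a spool. C is a bookshelf. The spool is on top of the stool. The bookshelf is against the stool's +x side, with their −y faces flush. The x-coordinate of the shared face is 293 mm.

The stool's +x face and the bookshelf's −x face are both at x = 293 mm.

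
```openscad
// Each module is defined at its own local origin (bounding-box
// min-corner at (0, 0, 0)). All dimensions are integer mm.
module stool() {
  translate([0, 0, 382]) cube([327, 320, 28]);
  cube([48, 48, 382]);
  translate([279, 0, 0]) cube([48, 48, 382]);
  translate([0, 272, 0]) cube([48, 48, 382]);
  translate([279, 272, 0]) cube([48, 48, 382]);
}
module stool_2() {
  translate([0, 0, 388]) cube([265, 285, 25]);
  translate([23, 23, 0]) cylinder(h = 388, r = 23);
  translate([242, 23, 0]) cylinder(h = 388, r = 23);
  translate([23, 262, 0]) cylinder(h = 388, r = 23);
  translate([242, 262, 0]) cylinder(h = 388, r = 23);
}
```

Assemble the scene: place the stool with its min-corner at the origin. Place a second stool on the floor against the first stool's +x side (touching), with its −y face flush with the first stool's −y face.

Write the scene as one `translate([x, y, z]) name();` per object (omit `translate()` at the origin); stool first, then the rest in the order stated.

stool();
translate([327, 0, 0]) stool_2();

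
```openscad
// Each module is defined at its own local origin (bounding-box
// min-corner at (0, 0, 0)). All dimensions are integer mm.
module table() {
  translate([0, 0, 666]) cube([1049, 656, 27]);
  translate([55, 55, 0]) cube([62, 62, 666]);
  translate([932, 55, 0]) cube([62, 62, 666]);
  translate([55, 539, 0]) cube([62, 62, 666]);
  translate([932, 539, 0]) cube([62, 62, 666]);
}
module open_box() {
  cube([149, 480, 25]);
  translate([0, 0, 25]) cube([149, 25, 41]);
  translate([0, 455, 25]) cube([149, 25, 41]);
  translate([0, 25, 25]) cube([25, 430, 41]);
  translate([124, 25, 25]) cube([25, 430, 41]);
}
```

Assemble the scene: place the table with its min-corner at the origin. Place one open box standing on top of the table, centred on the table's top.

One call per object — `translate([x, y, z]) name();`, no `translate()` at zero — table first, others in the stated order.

table();
translate([450, 88, 693]) open_box();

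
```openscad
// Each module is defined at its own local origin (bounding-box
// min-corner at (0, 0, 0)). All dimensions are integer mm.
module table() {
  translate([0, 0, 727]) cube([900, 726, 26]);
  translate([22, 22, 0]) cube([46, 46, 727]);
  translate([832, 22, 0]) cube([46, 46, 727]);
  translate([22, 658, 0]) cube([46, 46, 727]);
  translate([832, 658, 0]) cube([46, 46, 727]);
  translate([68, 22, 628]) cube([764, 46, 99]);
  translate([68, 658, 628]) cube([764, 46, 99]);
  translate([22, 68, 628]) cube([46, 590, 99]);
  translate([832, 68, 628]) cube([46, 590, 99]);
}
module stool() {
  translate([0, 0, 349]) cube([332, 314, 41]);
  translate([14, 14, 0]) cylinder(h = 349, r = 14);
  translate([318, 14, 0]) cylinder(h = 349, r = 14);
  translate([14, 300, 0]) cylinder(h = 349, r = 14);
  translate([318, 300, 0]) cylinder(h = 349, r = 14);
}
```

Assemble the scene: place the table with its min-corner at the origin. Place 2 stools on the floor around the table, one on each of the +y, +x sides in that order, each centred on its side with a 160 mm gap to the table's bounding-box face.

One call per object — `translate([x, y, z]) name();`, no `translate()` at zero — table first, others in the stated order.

table();
translate([284, 886, 0]) stool();
translate([1060, 206, 0]) stool();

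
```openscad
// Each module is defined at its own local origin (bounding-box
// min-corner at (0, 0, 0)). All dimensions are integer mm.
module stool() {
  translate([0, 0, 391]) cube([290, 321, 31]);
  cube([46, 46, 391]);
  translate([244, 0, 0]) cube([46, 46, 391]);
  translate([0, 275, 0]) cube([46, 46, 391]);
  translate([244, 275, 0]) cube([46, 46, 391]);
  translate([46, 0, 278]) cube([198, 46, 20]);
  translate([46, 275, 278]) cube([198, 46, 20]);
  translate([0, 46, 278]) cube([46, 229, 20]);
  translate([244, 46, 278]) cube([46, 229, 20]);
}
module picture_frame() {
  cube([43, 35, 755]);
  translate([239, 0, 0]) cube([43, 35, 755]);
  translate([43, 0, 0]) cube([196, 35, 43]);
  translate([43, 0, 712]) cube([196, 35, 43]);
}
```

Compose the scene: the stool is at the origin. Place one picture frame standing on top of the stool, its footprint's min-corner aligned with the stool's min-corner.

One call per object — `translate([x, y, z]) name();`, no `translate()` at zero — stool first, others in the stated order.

stool();
translate([0, 0, 422]) picture_frame();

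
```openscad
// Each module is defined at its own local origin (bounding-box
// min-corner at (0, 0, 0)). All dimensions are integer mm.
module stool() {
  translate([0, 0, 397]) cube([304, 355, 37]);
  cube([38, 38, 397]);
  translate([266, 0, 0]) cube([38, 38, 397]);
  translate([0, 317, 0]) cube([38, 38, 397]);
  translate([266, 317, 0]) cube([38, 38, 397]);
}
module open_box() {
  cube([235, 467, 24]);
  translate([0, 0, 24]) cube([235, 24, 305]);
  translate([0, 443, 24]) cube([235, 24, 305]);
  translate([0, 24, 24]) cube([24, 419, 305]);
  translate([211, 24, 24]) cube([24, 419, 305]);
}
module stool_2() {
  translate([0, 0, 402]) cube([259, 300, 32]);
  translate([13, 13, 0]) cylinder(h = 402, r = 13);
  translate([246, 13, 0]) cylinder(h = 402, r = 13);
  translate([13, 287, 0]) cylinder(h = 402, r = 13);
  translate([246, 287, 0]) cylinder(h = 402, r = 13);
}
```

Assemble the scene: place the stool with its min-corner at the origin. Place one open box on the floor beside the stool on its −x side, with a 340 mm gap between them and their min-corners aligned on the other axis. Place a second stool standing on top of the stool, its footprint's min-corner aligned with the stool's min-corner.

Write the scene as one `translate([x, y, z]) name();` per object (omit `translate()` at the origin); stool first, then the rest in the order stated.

stool();
translate([-575, 0, 0]) open_box();
translate([0, 0, 434]) stool_2();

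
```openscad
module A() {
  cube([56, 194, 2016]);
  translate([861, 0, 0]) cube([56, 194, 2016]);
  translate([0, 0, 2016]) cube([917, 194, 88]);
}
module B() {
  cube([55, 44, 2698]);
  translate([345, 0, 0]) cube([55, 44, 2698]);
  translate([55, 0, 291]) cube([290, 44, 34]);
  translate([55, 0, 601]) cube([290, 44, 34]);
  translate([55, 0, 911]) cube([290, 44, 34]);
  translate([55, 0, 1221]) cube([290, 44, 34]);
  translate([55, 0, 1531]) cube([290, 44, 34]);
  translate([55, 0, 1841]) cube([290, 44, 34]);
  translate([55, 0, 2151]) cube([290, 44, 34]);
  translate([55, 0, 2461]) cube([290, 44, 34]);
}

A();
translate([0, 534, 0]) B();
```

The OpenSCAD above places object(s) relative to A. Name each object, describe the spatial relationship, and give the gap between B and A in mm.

A is a door frame. B is a ladder. The ladder is on the floor beside the door frame on its +y side. The gap between the ladder and the door frame is 340 mm.

The ladder's nearest face is 340 mm from the door frame's +y face.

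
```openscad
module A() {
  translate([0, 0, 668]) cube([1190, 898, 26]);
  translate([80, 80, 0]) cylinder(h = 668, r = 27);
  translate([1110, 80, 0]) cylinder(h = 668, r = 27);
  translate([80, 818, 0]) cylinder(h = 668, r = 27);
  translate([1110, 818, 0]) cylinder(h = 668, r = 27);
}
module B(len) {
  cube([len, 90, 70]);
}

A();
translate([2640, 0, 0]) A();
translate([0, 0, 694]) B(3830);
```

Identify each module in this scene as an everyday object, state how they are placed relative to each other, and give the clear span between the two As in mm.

Second table starts at x = 2640; first ends at x = 1190; clear span = 2640 − 1190 = 1450 mm.

A is a table. B is a beam. A beam spans the tops of two tables. The clear span between the two tables is 1450 mm.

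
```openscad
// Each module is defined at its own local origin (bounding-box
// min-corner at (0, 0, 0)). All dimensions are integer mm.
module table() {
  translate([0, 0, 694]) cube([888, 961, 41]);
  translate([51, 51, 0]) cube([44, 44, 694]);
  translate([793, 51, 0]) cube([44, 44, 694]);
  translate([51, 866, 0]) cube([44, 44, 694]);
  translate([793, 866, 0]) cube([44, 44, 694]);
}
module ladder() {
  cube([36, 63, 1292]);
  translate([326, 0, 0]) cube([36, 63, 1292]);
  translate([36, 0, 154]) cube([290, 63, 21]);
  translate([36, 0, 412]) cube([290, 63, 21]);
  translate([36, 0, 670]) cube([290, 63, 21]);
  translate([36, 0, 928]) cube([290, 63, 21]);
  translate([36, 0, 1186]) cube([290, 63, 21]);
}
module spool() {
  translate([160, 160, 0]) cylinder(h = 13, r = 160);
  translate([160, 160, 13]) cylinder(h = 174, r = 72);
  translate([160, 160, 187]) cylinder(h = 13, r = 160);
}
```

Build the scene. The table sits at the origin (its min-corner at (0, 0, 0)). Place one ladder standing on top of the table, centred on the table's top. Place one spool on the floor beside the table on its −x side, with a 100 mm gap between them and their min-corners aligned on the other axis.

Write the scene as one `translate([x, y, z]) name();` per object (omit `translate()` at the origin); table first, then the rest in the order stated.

table();
translate([263, 449, 735]) ladder();
translate([-420, 0, 0]) spool();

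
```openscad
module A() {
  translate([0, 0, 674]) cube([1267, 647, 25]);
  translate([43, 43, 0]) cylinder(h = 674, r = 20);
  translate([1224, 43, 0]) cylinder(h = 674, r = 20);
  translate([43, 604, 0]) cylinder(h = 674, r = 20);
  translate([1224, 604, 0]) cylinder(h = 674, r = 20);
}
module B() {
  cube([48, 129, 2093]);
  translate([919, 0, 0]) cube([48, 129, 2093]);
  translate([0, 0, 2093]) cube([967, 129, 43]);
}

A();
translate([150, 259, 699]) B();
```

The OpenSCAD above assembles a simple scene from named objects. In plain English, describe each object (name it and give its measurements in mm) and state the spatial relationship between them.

A is a rectangular dining table. The top is 1267×647×25 mm with its upper surface at z = 699 mm. It stands on four round legs of 40 mm diameter, each leg's bounding box inset 23 mm from the nearest pair of top edges, running from the floor to the underside of the top.

B is a door frame. The clear opening is 871 mm wide and 2093 mm high. Two 48 mm wide jambs, 129 mm deep, stand either side of the opening from the floor to the top of the opening. A 43 mm thick head sits across the top of both jambs, spanning the full outside width of the frame.

The door frame is on top of the table, centred.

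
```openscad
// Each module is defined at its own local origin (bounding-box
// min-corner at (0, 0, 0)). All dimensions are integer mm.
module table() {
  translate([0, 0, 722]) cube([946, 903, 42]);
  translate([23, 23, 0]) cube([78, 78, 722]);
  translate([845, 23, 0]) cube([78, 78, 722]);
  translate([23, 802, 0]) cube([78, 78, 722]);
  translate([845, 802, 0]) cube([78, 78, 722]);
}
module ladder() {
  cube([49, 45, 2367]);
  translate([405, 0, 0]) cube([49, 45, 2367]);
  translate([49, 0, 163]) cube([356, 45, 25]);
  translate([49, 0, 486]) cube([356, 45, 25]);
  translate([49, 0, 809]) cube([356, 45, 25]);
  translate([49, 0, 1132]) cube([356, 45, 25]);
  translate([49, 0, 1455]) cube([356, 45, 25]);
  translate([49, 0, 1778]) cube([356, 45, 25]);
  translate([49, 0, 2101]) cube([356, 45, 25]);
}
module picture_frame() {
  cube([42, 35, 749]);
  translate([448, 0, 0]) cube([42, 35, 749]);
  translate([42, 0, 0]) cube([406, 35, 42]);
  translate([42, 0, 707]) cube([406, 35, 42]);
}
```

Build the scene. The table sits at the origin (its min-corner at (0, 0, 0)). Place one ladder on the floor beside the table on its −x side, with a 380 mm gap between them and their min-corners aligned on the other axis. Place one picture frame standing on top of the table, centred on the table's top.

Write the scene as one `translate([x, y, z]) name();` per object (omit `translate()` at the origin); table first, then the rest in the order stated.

table();
translate([-834, 0, 0]) ladder();
translate([228, 434, 764]) picture_frame();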